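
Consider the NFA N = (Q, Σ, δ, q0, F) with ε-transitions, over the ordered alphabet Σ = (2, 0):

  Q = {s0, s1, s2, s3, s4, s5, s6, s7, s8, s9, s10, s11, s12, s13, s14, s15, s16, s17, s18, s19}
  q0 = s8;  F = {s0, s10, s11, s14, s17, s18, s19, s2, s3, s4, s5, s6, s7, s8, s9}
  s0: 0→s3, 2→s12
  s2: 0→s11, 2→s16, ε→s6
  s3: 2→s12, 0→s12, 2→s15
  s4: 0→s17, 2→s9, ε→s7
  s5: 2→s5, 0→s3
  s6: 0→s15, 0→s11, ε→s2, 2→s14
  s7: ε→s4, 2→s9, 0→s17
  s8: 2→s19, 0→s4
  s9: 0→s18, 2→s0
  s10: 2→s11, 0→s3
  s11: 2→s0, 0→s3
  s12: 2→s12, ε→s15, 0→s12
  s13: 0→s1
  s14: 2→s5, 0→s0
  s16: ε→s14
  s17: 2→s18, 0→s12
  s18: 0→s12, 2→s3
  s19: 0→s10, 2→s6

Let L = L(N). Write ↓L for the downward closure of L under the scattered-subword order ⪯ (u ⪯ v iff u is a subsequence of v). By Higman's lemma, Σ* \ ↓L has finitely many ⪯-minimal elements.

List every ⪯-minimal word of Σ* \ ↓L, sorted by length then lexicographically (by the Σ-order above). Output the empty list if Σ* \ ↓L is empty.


|Q|=20, |F|=15, |δ|=41 (6 ε).
min D↑ (14 st, q0=0, F={12}): 0:2→1,0→2 1:2→3,0→4 2:2→5,0→6 3:2→7,0→8 4:2→8,0→9 5:2→10,0→11 6:2→11,0→12 7:2→13,0→10 8:2→10,0→9 9:2→12,0→12 10:2→12,0→9 11:2→9,0→12 12:2→12,0→12 13:2→13,0→9 [Hopcroft].
'000': N↓-sim [18, 11, 5, 2] end={s12,s15} rej; 3/3 deletions ∈↓L.
'2002': run [18, 14, 7, 3, 2] end={s12,s15} rej; 4/4 deletions ∈↓L.
'0222': run [18, 11, 7, 4, 2] end={s12,s15} ∉↓L; 4/4 del acc.
'22202': run [18, 14, 10, 7, 4, 2] end={s12,s15} ∉↓L; 5/5 single-dels accept.
'22022': |S_i|=[18, 14, 10, 5, 4, 2] end={s12,s15} ∉↓L; 5/5 del acc.
'222200': N↓-sim [18, 14, 10, 7, 4, 3, 2] end={s12,s15} rej; 6/6 single-dels accept.
6 words, ⪯-incomp.

A = [000, 2002, 0222, 22202, 22022, 222200].


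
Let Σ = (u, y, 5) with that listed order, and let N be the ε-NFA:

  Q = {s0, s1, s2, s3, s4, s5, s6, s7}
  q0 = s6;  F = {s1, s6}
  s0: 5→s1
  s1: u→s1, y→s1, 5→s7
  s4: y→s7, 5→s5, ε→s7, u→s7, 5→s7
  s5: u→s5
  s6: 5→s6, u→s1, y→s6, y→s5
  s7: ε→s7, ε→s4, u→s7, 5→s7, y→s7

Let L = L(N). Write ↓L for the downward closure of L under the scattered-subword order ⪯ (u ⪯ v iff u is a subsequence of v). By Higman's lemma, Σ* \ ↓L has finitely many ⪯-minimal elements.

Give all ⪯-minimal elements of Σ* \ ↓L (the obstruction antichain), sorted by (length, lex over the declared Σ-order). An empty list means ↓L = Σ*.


|Q|=8, |F|=2, |δ|=19 (3 ε).
min D↑ (3 st, q0=0, F={2}): 0:u→1,y→0,5→0 1:u→1,y→1,5→2 2:u→2,y→2,5→2 [Hopcroft].
'u5': |S_i|=[5, 4, 3] end={s4,s5,s7} ∉↓L; 2/2 single-dels accept.
1 words, ⪯-incomp.

Antichain: [u5].


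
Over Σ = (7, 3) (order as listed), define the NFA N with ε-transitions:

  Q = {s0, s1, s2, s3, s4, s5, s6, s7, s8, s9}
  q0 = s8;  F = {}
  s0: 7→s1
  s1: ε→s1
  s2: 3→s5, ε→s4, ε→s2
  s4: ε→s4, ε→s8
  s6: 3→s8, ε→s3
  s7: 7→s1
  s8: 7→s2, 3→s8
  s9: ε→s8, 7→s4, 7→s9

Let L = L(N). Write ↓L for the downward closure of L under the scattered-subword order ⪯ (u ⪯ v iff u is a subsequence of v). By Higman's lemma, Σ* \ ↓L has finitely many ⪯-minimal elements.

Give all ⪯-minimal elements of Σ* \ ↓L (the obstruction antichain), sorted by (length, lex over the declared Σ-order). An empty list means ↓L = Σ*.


|Q|=10, |F|=0, |δ|=15 (7 ε).
min D↑ (1 st, q0=0, F={0}): 0:7→0,3→0.
ε ∈ L(D↑) — L = ∅.

min(Σ*\↓L) = [ε].


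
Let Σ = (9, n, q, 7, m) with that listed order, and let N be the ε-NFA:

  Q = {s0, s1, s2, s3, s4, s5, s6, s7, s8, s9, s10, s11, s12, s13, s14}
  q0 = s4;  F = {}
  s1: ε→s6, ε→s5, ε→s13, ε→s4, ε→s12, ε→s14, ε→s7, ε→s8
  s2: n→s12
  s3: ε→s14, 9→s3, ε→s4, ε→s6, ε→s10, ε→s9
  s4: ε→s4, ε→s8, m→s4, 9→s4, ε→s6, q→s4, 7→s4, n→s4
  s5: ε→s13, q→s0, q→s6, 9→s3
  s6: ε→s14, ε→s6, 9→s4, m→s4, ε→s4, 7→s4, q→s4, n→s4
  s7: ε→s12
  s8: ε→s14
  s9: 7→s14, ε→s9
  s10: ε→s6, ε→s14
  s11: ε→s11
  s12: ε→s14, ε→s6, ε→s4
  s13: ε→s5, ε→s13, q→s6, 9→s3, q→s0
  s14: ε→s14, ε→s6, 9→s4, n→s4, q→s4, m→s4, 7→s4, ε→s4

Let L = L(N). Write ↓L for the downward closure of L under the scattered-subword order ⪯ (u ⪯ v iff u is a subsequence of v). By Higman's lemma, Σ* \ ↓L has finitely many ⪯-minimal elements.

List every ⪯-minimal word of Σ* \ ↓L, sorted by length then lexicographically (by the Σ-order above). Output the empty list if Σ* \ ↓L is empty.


|Q|=15, |F|=0, |δ|=58 (34 ε).
min D↑ (1 st, q0=0, F={0}): 0:9→0,n→0,q→0,7→0,m→0 [Hopcroft].
ε ∈ L(D↑) — L = ∅.

Antichain: [ε].


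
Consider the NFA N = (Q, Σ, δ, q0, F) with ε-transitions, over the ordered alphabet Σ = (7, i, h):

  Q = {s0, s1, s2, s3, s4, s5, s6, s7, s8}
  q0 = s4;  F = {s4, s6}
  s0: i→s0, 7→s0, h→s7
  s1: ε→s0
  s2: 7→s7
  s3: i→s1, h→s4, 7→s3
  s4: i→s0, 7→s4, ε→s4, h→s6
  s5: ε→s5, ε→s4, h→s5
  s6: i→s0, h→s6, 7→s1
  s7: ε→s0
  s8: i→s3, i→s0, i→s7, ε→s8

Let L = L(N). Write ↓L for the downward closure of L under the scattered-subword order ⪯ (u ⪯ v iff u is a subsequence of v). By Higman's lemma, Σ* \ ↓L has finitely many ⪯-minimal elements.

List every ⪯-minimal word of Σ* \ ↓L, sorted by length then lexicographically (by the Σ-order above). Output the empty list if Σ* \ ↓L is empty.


|Q|=9, |F|=2, |δ|=23 (6 ε).
min D↑ (3 st, q0=0, F={1}): 0:7→0,i→1,h→2 1:7→1,i→1,h→1 2:7→1,i→1,h→2.
'i': N↓-sim [5, 2] end={s0,s7} rej; 1/1 del acc.
'h7': run [5, 4, 3] end={s0,s1,s7} ∉↓L; 2/2 single-dels accept.
2 minimals (antichain).

A = [i, h7].


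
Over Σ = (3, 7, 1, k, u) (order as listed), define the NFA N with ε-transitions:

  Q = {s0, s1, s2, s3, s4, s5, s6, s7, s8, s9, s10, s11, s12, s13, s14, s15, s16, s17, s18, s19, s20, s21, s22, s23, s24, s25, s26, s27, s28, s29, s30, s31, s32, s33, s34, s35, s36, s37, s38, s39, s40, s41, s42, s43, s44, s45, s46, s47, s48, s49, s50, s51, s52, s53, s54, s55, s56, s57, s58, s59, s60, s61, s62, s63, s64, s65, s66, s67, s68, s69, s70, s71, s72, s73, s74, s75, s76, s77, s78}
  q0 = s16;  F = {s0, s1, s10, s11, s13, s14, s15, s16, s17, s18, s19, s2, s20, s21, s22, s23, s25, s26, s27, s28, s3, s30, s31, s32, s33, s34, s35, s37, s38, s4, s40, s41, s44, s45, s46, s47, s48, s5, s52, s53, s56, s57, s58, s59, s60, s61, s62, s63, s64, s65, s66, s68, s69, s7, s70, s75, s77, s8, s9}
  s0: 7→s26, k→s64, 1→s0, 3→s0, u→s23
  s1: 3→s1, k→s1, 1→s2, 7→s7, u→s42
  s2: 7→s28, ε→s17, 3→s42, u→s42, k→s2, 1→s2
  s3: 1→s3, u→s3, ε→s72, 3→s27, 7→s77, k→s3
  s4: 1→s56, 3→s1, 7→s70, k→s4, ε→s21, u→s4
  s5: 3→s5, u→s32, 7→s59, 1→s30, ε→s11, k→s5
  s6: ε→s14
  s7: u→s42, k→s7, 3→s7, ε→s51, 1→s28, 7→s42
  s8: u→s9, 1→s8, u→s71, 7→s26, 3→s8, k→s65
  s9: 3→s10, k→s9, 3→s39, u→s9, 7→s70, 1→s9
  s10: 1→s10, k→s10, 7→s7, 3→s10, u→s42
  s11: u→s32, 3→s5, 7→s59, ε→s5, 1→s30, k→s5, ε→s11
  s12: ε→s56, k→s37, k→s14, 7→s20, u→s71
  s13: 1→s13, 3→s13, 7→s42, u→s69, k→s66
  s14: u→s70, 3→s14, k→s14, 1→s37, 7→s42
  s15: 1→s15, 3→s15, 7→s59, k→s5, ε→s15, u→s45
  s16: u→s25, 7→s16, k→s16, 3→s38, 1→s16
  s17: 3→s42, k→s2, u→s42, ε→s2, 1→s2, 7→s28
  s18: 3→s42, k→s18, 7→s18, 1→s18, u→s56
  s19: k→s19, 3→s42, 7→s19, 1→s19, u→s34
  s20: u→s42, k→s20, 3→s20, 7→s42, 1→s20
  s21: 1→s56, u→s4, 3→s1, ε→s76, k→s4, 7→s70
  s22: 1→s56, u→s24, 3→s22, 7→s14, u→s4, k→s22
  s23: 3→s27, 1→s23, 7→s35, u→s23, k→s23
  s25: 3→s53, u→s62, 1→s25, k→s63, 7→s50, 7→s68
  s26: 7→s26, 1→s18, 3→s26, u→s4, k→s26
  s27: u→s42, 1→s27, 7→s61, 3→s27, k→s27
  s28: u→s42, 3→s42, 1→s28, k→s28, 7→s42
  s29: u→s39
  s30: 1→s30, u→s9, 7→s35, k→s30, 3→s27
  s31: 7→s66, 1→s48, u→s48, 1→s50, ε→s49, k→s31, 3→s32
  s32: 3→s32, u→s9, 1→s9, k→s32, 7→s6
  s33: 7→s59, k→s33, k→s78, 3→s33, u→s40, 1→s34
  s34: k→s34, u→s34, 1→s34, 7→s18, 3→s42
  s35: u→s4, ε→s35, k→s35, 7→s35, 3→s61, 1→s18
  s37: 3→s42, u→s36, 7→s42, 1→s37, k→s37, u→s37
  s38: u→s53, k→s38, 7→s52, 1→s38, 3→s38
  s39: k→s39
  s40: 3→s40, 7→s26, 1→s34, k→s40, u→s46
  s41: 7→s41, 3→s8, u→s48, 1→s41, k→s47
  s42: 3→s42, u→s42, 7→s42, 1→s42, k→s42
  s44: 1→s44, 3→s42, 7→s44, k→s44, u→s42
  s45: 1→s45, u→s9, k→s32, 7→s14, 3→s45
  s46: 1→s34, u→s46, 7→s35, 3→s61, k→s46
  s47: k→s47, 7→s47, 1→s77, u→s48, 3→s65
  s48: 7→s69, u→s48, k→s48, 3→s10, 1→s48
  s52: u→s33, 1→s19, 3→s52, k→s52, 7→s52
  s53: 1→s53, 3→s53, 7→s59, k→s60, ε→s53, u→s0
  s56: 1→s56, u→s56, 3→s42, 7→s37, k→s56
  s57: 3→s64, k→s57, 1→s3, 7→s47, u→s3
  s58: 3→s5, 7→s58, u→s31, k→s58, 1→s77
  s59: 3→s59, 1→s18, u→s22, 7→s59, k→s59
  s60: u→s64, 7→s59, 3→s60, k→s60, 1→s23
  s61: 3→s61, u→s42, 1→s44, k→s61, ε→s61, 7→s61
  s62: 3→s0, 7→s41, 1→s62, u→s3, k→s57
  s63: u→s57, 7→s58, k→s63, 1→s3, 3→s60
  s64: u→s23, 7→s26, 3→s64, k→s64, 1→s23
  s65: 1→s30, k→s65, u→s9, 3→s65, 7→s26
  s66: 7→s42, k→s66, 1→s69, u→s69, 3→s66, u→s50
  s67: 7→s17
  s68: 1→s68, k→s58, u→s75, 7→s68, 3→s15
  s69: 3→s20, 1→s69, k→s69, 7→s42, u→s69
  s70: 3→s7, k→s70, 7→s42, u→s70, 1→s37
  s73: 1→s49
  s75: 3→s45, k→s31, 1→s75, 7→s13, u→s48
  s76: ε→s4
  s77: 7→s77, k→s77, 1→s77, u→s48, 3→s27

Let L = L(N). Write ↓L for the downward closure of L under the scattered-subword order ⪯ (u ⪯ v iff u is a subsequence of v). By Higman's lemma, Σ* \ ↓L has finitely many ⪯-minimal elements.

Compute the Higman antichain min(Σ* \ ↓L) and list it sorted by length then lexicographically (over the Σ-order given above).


Antichain: [3713, u7u77, uk13u, uuu3u].

|Q|=79, |F|=59, |δ|=333 (17 ε).
min D↑ (57 st, q0=0, F={19}): 0:3→1,7→0,1→0,k→0,u→2 1:3→1,7→3,1→1,k→1,u→4 2:3→4,7→5,1→2,k→6,u→7 3:3→3,7→3,1→8,k→3,u→9 4:3→4,7→10,1→4,k→11,u→12 5:3→13,7→5,1→5,k→14,u→15 6:3→11,7→14,1→16,k→6,u→17 7:3→12,7→18,1→7,k→17,u→16 8:3→19,7→8,1→8,k→8,u→20 9:3→9,7→10,1→20,k→9,u→21 10:3→10,7→10,1→22,k→10,u→23 11:3→11,7→10,1→24,k→11,u→25 12:3→12,7→26,1→12,k→25,u→24 13:3→13,7→10,1→13,k→27,u→28 14:3→27,7→14,1→29,k→14,u→30 15:3→28,7→31,1→15,k→30,u→32 16:3→33,7→29,1→16,k→16,u→16 17:3→25,7→34,1→16,k→17,u→16 18:3→35,7→18,1→18,k→34,u→32 19:3→19,7→19,1→19,k→19,u→19 20:3→19,7→22,1→20,k→20,u→20 21:3→21,7→26,1→20,k→21,u→36 22:3→19,7→22,1→22,k→22,u→37 23:3→23,7→38,1→37,k→23,u→39 24:3→33,7→40,1→24,k→24,u→24 25:3→25,7→26,1→24,k→25,u→24 26:3→26,7→26,1→22,k→26,u→39 27:3→27,7→10,1→41,k→27,u→42 28:3→28,7→38,1→28,k→42,u→43 29:3→33,7→29,1→29,k→29,u→32 30:3→42,7→44,1→32,k→30,u→32 31:3→31,7→19,1→31,k→44,u→45 32:3→46,7→45,1→32,k→32,u→32 33:3→33,7→47,1→33,k→33,u→19 34:3→48,7→34,1→29,k→34,u→32 35:3→35,7→26,1→35,k→48,u→43 36:3→47,7→40,1→20,k→36,u→36 37:3→19,7→49,1→37,k→37,u→37 38:3→38,7→19,1→49,k→38,u→50 39:3→51,7→50,1→37,k→39,u→39 40:3→47,7→40,1→22,k→40,u→39 41:3→33,7→40,1→41,k→41,u→43 42:3→42,7→38,1→43,k→42,u→43 43:3→46,7→50,1→43,k→43,u→43 44:3→44,7→19,1→45,k→44,u→45 45:3→52,7→19,1→45,k→45,u→45 46:3→46,7→53,1→46,k→46,u→19 47:3→47,7→47,1→54,k→47,u→19 48:3→48,7→26,1→41,k→48,u→43 49:3→19,7→19,1→49,k→49,u→49 50:3→53,7→19,1→49,k→50,u→50 51:3→51,7→53,1→55,k→51,u→19 52:3→52,7→19,1→52,k→52,u→19 53:3→53,7→19,1→56,k→53,u→19 54:3→19,7→54,1→54,k→54,u→19 55:3→19,7→56,1→55,k→55,u→19 56:3→19,7→19,1→56,k→56,u→19 (ε-aug+det+¬).
'3713': |S_i|=[71, 55, 31, 11, 1] end={s42} — reject; 4/4 deletions ∈↓L.
'u7u77': run [71, 67, 51, 33, 14, 1] end={s42} ∉↓L; 5/5 del acc.
'uk13u': |S_i|=[71, 67, 55, 32, 13, 1] end={s42} ∉↓L; 5/5 deletions ∈↓L.
'uuu3u': run [71, 67, 55, 34, 13, 1] end={s42} — reject; 5/5 single-dels accept.
4 minimals (antichain).


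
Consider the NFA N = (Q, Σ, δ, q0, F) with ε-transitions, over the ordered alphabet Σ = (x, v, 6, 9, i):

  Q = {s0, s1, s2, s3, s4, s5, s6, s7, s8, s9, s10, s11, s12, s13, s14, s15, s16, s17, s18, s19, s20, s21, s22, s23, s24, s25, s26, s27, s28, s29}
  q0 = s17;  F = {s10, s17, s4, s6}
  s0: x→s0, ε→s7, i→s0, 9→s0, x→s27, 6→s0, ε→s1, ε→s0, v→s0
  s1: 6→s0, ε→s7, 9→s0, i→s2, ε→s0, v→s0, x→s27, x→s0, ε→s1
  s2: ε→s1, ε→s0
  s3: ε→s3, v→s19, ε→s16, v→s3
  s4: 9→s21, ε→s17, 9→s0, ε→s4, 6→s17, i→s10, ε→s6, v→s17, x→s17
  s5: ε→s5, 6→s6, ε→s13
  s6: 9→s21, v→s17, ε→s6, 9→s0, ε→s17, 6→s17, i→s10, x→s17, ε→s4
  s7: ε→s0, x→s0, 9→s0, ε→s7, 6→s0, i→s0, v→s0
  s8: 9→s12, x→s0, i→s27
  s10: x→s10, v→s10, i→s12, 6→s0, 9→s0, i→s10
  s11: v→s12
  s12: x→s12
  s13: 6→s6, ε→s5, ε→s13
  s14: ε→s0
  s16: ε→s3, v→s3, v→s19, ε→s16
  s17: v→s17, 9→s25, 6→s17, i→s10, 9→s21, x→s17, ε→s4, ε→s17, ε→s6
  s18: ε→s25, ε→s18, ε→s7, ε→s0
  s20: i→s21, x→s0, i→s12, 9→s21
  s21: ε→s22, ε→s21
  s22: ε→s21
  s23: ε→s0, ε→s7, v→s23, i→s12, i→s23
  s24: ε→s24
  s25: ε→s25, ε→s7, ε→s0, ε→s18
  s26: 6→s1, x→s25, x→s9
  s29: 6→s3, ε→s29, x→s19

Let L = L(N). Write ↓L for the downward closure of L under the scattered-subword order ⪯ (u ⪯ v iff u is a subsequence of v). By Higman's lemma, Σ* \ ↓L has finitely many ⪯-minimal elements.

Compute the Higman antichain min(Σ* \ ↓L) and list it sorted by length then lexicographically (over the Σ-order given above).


|Q|=30, |F|=4, |δ|=107 (43 ε).
min D↑ (3 st, q0=0, F={1}): 0:x→0,v→0,6→0,9→1,i→2 1:x→1,v→1,6→1,9→1,i→1 2:x→2,v→2,6→1,9→1,i→2.
'9': run [14, 9] end={s0,s1,s18,s2,s21,s22,s25,s27,s7} — reject; 1/1 deletions ∈↓L.
'i6': run [14, 7, 5] end={s0,s1,s2,s27,s7} — reject; 2/2 deletions ∈↓L.
2 words, ⪯-incomp.

Antichain: [9, i6].


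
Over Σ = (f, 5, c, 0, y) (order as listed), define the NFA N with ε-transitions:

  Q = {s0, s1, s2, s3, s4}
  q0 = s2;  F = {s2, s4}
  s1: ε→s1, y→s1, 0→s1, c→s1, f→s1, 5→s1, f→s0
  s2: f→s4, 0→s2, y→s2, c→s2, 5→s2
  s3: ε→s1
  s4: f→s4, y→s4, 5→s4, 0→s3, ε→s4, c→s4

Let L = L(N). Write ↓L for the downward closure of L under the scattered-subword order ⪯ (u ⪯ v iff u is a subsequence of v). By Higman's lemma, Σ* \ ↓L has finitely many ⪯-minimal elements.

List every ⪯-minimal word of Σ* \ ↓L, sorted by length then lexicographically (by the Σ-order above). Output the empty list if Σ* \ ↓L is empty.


A = [f0].

|Q|=5, |F|=2, |δ|=19 (3 ε).
min D↑ (3 st, q0=0, F={2}): 0:f→1,5→0,c→0,0→0,y→0 1:f→1,5→1,c→1,0→2,y→1 2:f→2,5→2,c→2,0→2,y→2 (ε-aug+det+¬).
'f0': N↓-sim [5, 4, 3] end={s0,s1,s3} ∉↓L; 2/2 single-dels accept.
1 words, ⪯-incomp.


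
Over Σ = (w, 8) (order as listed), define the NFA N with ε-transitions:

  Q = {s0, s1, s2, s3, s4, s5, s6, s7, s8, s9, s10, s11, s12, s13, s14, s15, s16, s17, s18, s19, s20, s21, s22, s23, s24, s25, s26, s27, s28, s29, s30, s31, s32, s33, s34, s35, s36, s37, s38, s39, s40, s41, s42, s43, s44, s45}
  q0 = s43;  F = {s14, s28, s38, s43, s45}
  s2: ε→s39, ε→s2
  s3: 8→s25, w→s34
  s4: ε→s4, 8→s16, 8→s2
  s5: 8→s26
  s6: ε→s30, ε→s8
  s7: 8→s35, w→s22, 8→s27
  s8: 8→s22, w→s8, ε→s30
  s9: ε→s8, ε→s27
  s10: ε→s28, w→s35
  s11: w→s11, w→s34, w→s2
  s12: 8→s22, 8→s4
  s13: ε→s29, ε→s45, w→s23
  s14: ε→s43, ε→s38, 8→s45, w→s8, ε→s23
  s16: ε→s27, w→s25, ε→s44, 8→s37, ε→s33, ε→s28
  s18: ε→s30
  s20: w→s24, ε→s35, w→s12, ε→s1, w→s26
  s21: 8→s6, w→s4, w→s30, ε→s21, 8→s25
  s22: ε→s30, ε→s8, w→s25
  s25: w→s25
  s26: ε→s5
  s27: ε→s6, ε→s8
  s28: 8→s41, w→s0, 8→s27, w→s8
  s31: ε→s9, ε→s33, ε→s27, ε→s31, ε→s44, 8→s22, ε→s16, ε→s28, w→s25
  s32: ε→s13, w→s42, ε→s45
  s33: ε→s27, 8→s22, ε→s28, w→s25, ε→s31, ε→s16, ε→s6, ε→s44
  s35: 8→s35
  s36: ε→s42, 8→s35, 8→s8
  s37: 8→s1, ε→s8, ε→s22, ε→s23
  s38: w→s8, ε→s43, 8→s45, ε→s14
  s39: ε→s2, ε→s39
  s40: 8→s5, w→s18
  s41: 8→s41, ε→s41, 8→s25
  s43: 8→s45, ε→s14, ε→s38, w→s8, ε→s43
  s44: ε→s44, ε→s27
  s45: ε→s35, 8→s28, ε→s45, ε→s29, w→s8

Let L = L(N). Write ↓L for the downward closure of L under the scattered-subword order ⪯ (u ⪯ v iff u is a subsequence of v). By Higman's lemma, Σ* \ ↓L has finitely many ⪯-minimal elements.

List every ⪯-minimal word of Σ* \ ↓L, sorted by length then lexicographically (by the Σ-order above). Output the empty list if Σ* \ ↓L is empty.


Antichain: [w, 888].

|Q|=46, |F|=5, |δ|=112 (59 ε).
min D↑ (4 st, q0=0, F={1}): 0:w→1,8→2 1:w→1,8→1 2:w→1,8→3 3:w→1,8→1 (ε-aug+det+¬).
'w': |S_i|=[16, 5] end={s0,s22,s25,s30,s8} ∉↓L; 1/1 deletions ∈↓L.
'888': N↓-sim [16, 12, 10, 8] end={s22,s25,s27,s30,s35,s41,s6,s8} — reject; 3/3 del acc.
2 minimals (antichain).


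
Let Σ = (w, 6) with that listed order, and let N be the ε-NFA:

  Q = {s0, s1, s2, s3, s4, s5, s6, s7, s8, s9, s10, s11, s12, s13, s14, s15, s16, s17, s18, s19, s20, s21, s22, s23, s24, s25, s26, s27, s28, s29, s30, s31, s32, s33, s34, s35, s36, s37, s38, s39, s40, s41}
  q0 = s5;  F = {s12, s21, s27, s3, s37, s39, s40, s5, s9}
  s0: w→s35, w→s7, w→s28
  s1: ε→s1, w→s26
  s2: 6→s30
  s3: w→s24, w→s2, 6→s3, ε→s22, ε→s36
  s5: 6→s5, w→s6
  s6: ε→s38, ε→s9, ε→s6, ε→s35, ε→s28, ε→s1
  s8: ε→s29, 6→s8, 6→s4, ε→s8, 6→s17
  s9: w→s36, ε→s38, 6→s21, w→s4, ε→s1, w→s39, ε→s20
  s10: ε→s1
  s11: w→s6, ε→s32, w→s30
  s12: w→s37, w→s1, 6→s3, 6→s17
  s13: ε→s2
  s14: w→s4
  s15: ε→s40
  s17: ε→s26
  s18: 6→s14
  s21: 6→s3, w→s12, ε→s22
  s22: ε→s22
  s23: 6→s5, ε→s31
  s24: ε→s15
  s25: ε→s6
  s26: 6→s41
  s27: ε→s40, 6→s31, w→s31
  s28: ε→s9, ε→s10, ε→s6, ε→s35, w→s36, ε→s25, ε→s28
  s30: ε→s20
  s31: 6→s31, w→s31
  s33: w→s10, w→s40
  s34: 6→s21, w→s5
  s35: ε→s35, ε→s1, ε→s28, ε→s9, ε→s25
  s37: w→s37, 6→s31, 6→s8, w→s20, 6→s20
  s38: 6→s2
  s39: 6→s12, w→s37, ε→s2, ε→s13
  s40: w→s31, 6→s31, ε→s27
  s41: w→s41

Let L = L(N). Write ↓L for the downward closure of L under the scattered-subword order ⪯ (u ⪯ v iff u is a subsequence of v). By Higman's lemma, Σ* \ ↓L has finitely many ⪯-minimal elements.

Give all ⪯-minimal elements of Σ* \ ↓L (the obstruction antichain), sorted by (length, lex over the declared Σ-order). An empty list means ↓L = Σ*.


Antichain: [www6, w66ww, w66w6].

|Q|=42, |F|=9, |δ|=89 (40 ε).
min D↑ (9 st, q0=0, F={7}): 0:w→1,6→0 1:w→2,6→3 2:w→4,6→5 3:w→5,6→6 4:w→4,6→7 5:w→4,6→6 6:w→8,6→6 7:w→7,6→7 8:w→7,6→7 [Hopcroft].
'www6': N↓-sim [31, 30, 22, 16, 9] end={s17,s20,s26,s29,s30,s31,s4,s41,s8} — reject; 4/4 del acc.
'w66ww': N↓-sim [31, 30, 21, 17, 9, 2] end={s31,s41} ∉↓L; 5/5 del acc.
'w66w6': |S_i|=[31, 30, 21, 17, 9, 3] end={s20,s30,s31} — reject; 5/5 deletions ∈↓L.
3 obstructions.


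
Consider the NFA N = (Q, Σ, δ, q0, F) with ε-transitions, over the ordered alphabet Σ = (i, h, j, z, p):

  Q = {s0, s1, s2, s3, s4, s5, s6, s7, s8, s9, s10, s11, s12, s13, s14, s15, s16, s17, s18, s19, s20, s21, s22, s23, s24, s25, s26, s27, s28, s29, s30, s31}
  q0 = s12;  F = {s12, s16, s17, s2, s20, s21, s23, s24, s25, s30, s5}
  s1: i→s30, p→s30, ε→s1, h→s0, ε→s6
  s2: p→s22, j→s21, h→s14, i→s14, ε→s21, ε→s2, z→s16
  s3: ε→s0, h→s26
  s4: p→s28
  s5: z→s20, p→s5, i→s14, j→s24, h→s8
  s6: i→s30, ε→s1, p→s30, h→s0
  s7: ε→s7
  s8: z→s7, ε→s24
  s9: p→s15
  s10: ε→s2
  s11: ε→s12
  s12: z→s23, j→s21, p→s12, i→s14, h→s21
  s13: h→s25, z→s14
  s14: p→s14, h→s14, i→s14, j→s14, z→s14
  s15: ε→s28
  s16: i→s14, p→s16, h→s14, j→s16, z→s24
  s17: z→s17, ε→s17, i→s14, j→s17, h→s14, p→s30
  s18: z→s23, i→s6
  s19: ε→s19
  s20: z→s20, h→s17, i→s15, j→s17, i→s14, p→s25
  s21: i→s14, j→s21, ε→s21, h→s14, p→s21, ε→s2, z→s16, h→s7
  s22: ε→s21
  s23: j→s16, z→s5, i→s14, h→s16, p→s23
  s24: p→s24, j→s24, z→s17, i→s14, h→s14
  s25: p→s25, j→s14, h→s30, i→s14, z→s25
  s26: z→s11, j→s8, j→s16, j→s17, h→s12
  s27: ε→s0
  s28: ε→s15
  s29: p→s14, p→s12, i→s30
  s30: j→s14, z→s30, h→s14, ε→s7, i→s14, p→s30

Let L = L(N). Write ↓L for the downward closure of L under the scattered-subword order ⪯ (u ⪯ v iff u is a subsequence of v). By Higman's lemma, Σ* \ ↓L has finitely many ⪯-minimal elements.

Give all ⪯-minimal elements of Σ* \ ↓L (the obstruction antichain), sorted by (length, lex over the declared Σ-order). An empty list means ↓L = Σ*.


Antichain: [i, hh, jh, zzzpj].

|Q|=32, |F|=11, |δ|=103 (19 ε).
min D↑ (11 st, q0=0, F={1}): 0:i→1,h→2,j→2,z→3,p→0 1:i→1,h→1,j→1,z→1,p→1 2:i→1,h→1,j→2,z→4,p→2 3:i→1,h→4,j→4,z→5,p→3 4:i→1,h→1,j→4,z→6,p→4 5:i→1,h→6,j→6,z→7,p→5 6:i→1,h→1,j→6,z→8,p→6 7:i→1,h→8,j→8,z→7,p→9 8:i→1,h→1,j→8,z→8,p→10 9:i→1,h→10,j→1,z→9,p→9 10:i→1,h→1,j→1,z→10,p→10.
'i': |S_i|=[17, 3] end={s14,s15,s28} — reject; 1/1 deletions ∈↓L.
'hh': run [17, 10, 2] end={s14,s7} ∉↓L; 2/2 deletions ∈↓L.
'jh': |S_i|=[17, 9, 2] end={s14,s7} ∉↓L; 2/2 single-dels accept.
'zzzpj': |S_i|=[17, 13, 11, 8, 4, 1] end={s14} — reject; 5/5 deletions ∈↓L.
4 minimals (antichain).


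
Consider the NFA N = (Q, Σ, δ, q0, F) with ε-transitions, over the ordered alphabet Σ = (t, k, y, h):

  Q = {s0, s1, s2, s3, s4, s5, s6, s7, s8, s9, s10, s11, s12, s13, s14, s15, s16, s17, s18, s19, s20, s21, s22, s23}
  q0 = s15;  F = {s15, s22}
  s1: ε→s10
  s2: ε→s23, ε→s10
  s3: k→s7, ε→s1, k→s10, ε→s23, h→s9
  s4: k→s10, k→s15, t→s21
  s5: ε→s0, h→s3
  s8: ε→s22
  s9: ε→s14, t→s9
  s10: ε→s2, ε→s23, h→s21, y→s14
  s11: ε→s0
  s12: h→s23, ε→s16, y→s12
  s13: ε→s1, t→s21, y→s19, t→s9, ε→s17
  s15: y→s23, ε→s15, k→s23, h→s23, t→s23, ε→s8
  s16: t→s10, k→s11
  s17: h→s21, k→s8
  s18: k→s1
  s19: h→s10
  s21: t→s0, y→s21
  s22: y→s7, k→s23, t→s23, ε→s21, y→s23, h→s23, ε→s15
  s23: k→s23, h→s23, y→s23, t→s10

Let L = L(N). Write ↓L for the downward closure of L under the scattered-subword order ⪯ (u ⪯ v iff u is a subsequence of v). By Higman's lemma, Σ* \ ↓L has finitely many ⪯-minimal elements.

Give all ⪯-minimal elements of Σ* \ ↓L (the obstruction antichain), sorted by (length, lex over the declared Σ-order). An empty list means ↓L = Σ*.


|Q|=24, |F|=2, |δ|=54 (18 ε).
min D↑ (2 st, q0=0, F={1}): 0:t→1,k→1,y→1,h→1 1:t→1,k→1,y→1,h→1.
't': |S_i|=[10, 6] end={s0,s10,s14,s2,s21,s23} — reject; 1/1 deletions ∈↓L.
'k': N↓-sim [10, 6] end={s0,s10,s14,s2,s21,s23} ∉↓L; 1/1 single-dels accept.
'y': run [10, 7] end={s0,s10,s14,s2,s21,s23,s7} ∉↓L; 1/1 deletions ∈↓L.
'h': N↓-sim [10, 6] end={s0,s10,s14,s2,s21,s23} rej; 1/1 single-dels accept.
4 words, ⪯-incomp.

A = [t, k, y, h].


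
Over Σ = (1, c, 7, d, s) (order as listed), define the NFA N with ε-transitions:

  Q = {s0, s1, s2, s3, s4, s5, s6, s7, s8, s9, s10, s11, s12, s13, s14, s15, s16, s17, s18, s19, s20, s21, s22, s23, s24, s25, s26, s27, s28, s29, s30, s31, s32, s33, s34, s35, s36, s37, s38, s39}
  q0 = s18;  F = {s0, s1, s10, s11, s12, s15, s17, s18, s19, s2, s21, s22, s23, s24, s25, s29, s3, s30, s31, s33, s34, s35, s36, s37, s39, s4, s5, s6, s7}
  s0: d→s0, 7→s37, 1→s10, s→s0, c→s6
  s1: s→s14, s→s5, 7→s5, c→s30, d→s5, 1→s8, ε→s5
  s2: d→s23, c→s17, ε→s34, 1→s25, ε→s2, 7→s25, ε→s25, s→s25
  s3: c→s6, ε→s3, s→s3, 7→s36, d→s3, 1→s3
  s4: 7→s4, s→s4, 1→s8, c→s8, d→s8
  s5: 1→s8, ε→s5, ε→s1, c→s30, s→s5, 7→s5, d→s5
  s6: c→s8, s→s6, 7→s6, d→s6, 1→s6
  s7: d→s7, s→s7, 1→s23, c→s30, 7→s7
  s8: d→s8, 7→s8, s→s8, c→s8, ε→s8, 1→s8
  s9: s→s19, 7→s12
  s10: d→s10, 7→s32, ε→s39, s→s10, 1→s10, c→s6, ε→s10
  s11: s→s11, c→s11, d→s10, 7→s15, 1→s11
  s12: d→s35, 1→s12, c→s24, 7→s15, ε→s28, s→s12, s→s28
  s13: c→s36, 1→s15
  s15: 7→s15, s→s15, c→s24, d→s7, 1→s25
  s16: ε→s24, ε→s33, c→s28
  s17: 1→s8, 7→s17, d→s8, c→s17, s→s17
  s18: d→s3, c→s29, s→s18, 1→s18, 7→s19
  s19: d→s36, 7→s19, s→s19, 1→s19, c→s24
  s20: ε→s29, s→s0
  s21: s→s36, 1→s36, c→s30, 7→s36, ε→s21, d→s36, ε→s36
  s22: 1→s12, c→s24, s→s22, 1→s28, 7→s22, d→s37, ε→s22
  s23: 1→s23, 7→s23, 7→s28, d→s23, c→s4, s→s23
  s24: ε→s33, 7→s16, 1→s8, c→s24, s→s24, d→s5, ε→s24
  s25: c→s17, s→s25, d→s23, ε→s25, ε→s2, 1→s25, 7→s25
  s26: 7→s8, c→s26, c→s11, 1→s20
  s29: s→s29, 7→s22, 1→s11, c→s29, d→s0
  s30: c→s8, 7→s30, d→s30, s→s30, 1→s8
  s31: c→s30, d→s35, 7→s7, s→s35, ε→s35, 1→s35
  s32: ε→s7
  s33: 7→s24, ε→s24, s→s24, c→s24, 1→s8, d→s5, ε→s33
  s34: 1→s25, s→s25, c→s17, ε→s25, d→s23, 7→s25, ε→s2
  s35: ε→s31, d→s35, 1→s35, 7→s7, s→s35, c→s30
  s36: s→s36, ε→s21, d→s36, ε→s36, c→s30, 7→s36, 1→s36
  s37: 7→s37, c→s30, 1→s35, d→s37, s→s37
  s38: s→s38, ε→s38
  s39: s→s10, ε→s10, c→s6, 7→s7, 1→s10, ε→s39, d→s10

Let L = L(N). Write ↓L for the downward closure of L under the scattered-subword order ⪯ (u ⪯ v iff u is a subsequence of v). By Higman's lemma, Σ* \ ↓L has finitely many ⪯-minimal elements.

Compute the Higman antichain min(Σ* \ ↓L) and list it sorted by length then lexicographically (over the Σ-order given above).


|Q|=40, |F|=29, |δ|=198 (33 ε).
min D↑ (23 st, q0=0, F={14}): 0:1→0,c→1,7→2,d→3,s→0 1:1→4,c→1,7→5,d→6,s→1 2:1→2,c→7,7→2,d→8,s→2 3:1→3,c→9,7→8,d→3,s→3 4:1→4,c→4,7→10,d→11,s→4 5:1→12,c→7,7→5,d→13,s→5 6:1→11,c→9,7→13,d→6,s→6 7:1→14,c→7,7→7,d→15,s→7 8:1→8,c→16,7→8,d→8,s→8 9:1→9,c→14,7→9,d→9,s→9 10:1→17,c→7,7→10,d→18,s→10 11:1→11,c→9,7→18,d→11,s→11 12:1→12,c→7,7→10,d→19,s→12 13:1→19,c→16,7→13,d→13,s→13 14:1→14,c→14,7→14,d→14,s→14 15:1→14,c→16,7→15,d→15,s→15 16:1→14,c→14,7→16,d→16,s→16 17:1→17,c→20,7→17,d→21,s→17 18:1→21,c→16,7→18,d→18,s→18 19:1→19,c→16,7→18,d→19,s→19 20:1→14,c→20,7→20,d→14,s→20 21:1→21,c→22,7→21,d→21,s→21 22:1→14,c→14,7→22,d→14,s→22 (ε-aug+det+¬).
'7c1': N↓-sim [34, 27, 11, 1] end={s8} rej; 3/3 del acc.
'dcc': run [34, 20, 4, 1] end={s8} ∉↓L; 3/3 del acc.
'c171cd': |S_i|=[34, 29, 25, 19, 9, 3, 1] end={s8} — reject; 6/6 deletions ∈↓L.
3 minimals (antichain).

A = [7c1, dcc, c171cd].


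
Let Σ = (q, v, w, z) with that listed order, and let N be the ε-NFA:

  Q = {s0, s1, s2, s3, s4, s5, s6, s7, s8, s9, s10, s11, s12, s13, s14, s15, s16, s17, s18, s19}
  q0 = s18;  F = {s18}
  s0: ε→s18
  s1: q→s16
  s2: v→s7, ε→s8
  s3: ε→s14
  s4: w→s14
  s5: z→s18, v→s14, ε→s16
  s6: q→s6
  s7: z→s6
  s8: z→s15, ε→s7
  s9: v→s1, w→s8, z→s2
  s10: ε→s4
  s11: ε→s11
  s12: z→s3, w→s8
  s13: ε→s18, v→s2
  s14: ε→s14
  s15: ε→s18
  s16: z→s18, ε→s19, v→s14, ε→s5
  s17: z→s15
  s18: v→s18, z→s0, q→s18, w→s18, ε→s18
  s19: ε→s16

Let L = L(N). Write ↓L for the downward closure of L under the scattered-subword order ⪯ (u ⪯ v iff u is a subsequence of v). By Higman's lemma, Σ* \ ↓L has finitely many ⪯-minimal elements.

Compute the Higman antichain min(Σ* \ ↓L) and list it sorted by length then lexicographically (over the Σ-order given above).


|Q|=20, |F|=1, |δ|=35 (14 ε).
min D↑ (1 st, q0=0, F={}): 0:q→0,v→0,w→0,z→0.
L(D↑) = ∅ ⇒ ↓L = Σ*.

Antichain: [].


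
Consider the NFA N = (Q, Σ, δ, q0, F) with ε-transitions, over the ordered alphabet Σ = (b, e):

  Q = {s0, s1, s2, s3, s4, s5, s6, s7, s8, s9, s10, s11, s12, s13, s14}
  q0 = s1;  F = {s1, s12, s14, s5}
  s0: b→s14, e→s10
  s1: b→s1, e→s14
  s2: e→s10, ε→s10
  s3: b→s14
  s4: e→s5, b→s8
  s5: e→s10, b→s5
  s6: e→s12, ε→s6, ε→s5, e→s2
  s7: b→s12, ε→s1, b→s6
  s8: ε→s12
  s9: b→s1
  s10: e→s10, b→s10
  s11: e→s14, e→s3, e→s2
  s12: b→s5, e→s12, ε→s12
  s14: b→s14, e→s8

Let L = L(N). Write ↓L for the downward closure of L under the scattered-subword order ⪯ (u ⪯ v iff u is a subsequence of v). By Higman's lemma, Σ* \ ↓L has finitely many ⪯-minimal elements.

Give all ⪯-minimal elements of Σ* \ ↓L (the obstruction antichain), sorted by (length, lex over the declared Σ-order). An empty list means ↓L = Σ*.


Antichain: [eebe].

|Q|=15, |F|=4, |δ|=30 (6 ε).
min D↑ (5 st, q0=0, F={4}): 0:b→0,e→1 1:b→1,e→2 2:b→3,e→2 3:b→3,e→4 4:b→4,e→4 (ε-aug+det+¬).
'eebe': run [6, 5, 4, 2, 1] end={s10} — reject; 4/4 single-dels accept.
1 words, ⪯-incomp.


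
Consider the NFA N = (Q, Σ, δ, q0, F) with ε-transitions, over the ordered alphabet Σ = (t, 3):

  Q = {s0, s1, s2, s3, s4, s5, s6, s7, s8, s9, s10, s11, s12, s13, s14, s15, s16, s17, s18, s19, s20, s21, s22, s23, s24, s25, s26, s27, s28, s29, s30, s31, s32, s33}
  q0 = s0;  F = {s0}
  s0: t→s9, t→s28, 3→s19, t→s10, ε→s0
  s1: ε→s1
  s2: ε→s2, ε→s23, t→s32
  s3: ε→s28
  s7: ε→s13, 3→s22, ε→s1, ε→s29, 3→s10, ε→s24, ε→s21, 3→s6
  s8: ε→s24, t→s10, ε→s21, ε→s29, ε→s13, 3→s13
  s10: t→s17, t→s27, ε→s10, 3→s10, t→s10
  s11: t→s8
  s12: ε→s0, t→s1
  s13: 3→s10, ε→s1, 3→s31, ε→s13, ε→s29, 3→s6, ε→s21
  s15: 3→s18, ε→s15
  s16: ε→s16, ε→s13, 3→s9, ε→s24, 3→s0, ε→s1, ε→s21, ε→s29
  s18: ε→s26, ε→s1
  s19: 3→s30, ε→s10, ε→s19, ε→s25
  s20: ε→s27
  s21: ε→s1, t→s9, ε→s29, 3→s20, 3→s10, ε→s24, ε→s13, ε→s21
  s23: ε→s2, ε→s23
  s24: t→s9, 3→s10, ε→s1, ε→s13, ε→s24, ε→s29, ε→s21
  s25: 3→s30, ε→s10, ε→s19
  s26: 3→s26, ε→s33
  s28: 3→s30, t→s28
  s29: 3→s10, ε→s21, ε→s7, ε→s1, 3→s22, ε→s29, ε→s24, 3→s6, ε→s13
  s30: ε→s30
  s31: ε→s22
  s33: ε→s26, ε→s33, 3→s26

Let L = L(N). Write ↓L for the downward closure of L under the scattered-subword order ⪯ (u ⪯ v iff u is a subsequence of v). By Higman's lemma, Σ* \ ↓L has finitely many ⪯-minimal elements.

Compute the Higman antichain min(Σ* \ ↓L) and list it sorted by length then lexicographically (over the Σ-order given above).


|Q|=34, |F|=1, |δ|=94 (58 ε).
min D↑ (2 st, q0=0, F={1}): 0:t→1,3→1 1:t→1,3→1 [Hopcroft].
't': N↓-sim [9, 6] end={s10,s17,s27,s28,s30,s9} ∉↓L; 1/1 single-dels accept.
'3': |S_i|=[9, 6] end={s10,s17,s19,s25,s27,s30} rej; 1/1 deletions ∈↓L.
2 obstructions.

A = [t, 3].


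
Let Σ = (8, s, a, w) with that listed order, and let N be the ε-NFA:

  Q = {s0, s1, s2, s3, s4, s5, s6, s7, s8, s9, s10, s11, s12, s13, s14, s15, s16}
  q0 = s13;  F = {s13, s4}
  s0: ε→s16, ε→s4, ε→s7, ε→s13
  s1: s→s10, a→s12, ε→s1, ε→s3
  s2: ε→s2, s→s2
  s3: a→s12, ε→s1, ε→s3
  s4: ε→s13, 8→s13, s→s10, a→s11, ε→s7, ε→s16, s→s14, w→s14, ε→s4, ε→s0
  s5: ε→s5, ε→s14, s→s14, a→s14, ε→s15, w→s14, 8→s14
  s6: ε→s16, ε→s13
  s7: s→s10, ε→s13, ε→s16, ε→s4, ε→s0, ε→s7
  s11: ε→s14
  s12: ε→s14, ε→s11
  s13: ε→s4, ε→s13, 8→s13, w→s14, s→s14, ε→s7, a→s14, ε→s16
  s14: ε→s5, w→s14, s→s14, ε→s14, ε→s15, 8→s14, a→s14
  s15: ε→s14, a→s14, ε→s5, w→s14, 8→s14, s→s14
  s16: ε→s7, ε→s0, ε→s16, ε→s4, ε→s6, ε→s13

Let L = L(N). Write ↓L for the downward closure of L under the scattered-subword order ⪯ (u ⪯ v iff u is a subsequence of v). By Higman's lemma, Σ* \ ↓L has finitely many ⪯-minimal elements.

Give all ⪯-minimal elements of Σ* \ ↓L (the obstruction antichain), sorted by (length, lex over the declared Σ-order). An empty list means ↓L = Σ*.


|Q|=17, |F|=2, |δ|=68 (42 ε).
min D↑ (2 st, q0=0, F={1}): 0:8→0,s→1,a→1,w→1 1:8→1,s→1,a→1,w→1.
's': N↓-sim [11, 4] end={s10,s14,s15,s5} — reject; 1/1 deletions ∈↓L.
'a': N↓-sim [11, 4] end={s11,s14,s15,s5} ∉↓L; 1/1 deletions ∈↓L.
'w': run [11, 3] end={s14,s15,s5} rej; 1/1 del acc.
3 minimals (antichain).

Antichain: [s, a, w].


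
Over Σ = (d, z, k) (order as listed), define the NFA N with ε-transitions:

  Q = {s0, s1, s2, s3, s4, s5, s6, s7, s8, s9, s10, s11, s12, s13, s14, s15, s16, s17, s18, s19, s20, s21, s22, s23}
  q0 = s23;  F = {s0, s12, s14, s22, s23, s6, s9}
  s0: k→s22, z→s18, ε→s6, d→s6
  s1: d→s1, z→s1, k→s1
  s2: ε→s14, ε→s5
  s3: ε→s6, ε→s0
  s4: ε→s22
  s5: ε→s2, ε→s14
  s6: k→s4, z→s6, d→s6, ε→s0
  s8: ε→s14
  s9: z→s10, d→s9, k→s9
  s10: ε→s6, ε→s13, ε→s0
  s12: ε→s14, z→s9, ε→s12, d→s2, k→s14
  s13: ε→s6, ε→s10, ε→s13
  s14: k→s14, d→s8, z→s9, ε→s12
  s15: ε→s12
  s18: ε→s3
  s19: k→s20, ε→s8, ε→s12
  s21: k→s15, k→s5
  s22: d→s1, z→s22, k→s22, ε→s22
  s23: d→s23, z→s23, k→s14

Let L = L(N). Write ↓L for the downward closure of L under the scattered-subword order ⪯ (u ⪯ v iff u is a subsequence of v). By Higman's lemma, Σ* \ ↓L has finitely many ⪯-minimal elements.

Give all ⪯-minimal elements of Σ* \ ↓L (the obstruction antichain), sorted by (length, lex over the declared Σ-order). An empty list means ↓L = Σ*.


|Q|=24, |F|=7, |δ|=51 (24 ε).
min D↑ (6 st, q0=0, F={5}): 0:d→0,z→0,k→1 1:d→1,z→2,k→1 2:d→2,z→3,k→2 3:d→3,z→3,k→4 4:d→5,z→4,k→4 5:d→5,z→5,k→5.
'kzzkd': N↓-sim [16, 15, 10, 9, 3, 1] end={s1} rej; 5/5 del acc.
1 obstructions.

Antichain: [kzzkd].


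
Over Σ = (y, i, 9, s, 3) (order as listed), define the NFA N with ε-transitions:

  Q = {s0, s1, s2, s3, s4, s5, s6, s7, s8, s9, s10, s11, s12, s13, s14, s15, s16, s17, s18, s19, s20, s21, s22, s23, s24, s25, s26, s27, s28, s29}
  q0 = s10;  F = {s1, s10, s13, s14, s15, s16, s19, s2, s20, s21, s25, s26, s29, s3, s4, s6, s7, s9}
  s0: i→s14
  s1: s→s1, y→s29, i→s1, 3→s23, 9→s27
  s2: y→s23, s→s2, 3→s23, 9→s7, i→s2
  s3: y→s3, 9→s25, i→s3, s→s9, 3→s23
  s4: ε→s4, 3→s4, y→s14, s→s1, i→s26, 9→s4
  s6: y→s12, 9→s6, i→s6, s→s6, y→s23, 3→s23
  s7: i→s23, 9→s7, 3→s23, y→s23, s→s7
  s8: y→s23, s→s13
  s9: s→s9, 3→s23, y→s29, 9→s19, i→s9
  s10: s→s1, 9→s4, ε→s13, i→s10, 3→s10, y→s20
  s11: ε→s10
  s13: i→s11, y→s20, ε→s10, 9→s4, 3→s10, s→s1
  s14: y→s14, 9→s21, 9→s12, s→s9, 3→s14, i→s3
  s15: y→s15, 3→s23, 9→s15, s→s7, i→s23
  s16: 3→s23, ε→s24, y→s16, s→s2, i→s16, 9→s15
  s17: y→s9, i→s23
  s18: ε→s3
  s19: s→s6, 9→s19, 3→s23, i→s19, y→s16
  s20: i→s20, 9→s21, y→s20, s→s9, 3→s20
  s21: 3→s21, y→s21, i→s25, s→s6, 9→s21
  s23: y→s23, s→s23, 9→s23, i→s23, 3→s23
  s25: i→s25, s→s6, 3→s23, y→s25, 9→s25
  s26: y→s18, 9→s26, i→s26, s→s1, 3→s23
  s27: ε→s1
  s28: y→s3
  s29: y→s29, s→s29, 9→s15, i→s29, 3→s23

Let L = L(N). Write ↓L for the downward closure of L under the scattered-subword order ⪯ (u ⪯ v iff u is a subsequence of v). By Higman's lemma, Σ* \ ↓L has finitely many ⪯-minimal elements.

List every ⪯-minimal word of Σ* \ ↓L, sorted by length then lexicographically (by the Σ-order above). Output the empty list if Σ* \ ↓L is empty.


|Q|=30, |F|=18, |δ|=110 (7 ε).
min D↑ (18 st, q0=0, F={9}): 0:y→1,i→0,9→2,s→3,3→0 1:y→1,i→1,9→4,s→5,3→1 2:y→6,i→7,9→2,s→3,3→2 3:y→8,i→3,9→3,s→3,3→9 4:y→4,i→10,9→4,s→11,3→4 5:y→8,i→5,9→12,s→5,3→9 6:y→6,i→13,9→4,s→5,3→6 7:y→13,i→7,9→7,s→3,3→9 8:y→8,i→8,9→14,s→8,3→9 9:y→9,i→9,9→9,s→9,3→9 10:y→10,i→10,9→10,s→11,3→9 11:y→9,i→11,9→11,s→11,3→9 12:y→15,i→12,9→12,s→11,3→9 13:y→13,i→13,9→10,s→5,3→9 14:y→14,i→9,9→14,s→16,3→9 15:y→15,i→15,9→14,s→17,3→9 16:y→9,i→9,9→16,s→16,3→9 17:y→9,i→17,9→16,s→17,3→9.
's3': N↓-sim [24, 13, 1] end={s23} rej; 2/2 del acc.
'9i3': run [24, 20, 17, 1] end={s23} — reject; 3/3 deletions ∈↓L.
'y9sy': run [24, 17, 11, 5, 2] end={s12,s23} — reject; 4/4 single-dels accept.
'sy9i': N↓-sim [24, 13, 8, 3, 1] end={s23} — reject; 4/4 single-dels accept.
4 minimals (antichain).

Antichain: [s3, 9i3, y9sy, sy9i].


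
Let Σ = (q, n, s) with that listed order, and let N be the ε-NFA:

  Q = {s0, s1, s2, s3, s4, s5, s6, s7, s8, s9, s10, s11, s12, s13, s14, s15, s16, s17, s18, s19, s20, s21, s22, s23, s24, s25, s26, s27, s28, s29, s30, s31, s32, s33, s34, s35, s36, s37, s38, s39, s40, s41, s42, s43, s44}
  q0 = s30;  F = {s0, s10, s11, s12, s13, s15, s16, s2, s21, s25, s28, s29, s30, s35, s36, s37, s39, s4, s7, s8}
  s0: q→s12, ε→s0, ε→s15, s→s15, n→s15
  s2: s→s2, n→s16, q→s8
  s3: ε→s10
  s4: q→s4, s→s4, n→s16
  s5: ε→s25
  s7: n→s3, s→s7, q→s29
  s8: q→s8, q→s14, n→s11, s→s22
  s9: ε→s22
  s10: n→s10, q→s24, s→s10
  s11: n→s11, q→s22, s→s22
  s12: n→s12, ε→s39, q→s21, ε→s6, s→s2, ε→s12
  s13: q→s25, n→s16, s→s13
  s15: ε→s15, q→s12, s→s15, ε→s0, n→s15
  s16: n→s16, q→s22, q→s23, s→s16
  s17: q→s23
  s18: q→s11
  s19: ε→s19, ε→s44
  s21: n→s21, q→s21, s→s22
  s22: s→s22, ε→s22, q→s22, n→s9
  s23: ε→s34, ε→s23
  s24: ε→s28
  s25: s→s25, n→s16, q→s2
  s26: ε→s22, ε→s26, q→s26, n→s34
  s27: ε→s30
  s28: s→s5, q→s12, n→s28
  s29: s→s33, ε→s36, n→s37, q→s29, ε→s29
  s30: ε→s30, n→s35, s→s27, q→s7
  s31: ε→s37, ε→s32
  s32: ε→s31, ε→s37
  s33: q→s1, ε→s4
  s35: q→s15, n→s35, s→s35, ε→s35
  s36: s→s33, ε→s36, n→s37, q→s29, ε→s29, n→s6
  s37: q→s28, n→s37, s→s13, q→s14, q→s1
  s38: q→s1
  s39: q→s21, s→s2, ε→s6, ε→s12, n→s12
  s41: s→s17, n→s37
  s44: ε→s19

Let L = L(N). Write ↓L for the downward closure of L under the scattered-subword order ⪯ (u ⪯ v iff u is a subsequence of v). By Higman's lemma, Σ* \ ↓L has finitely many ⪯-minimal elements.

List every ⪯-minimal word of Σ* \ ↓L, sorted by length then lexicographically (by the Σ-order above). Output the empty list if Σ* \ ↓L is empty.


|Q|=45, |F|=20, |δ|=109 (33 ε).
min D↑ (18 st, q0=0, F={15}): 0:q→1,n→2,s→0 1:q→3,n→4,s→1 2:q→5,n→2,s→2 3:q→3,n→6,s→7 4:q→8,n→4,s→4 5:q→9,n→5,s→5 6:q→8,n→6,s→10 7:q→7,n→11,s→7 8:q→9,n→8,s→12 9:q→13,n→9,s→14 10:q→12,n→11,s→10 11:q→15,n→11,s→11 12:q→14,n→11,s→12 13:q→13,n→13,s→15 14:q→16,n→11,s→14 15:q→15,n→15,s→15 16:q→16,n→17,s→15 17:q→15,n→17,s→15 (ε-aug+det+¬).
'qqsnq': run [32, 29, 24, 15, 6, 4] end={s22,s23,s34,s9} — reject; 5/5 del acc.
'nqqqs': run [32, 25, 20, 13, 8, 2] end={s22,s9} ∉↓L; 5/5 single-dels accept.
2 obstructions.

A = [qqsnq, nqqqs].
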